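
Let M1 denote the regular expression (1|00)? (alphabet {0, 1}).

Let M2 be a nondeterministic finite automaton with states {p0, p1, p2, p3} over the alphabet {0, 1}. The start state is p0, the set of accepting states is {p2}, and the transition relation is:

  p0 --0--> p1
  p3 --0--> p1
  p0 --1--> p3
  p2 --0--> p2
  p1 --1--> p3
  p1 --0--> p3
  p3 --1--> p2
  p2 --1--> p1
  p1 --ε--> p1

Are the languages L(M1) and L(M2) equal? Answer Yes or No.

The empty string ε is accepted by M1 but rejected by M2.
So L(M1) ≠ L(M2).

No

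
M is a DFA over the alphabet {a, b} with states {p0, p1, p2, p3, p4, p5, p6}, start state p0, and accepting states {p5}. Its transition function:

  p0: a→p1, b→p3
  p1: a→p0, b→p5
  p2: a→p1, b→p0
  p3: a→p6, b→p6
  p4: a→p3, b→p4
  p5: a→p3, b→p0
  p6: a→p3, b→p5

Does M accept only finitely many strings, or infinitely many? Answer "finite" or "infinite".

infinite

State p0 is reachable from the start and can reach an accepting state, and it lies on the cycle p0 → p1 → p0.
Traversing that cycle any number of times yields accepted strings of unbounded length, so the language is infinite.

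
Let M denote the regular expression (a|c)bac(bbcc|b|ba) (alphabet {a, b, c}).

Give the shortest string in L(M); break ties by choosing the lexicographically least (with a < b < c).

abacb

By inspection of the expression, no string of length less than 5 matches, and abacb is the lexicographically first match of length 5.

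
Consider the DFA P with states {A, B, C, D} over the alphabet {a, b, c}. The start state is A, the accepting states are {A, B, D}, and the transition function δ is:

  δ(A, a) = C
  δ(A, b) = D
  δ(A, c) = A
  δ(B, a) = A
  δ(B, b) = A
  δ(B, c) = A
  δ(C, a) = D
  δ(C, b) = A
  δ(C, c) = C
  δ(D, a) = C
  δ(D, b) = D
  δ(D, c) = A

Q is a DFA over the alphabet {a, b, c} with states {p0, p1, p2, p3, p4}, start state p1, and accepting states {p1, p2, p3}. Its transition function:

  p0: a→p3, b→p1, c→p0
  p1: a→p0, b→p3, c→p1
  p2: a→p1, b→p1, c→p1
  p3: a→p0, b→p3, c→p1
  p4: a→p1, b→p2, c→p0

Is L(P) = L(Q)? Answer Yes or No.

Yes

Exploring the product automaton P × Q from the start pair (A, p1), following both machines on each input symbol, reaches 3 state pairs: (A, p1), (C, p0), (D, p3).
P accepts in {A, B, D} and Q accepts in {p1, p2, p3}. In every reachable pair the two components are either both accepting — (A, p1), (D, p3) — or both non-accepting, so no string is accepted by exactly one of the machines: L(P) \ L(Q) and L(Q) \ L(P) are both empty.
Hence every string is accepted by P iff it is accepted by Q, and the two languages coincide.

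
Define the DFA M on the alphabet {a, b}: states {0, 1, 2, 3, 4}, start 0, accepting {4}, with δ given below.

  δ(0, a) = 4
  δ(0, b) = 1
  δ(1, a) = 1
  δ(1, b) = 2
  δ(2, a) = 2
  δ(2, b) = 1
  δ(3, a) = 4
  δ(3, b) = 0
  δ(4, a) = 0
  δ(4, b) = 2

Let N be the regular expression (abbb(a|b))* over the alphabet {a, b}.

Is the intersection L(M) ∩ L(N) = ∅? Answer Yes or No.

Yes

Converting the expression N to a DFA (subset construction, then merging equivalent states) gives the minimal DFA with states {n0, n1, n2, n3, n4, n5}, start state n0, accepting states {n0} and transitions n0: a→n1, b→n2; n1: a→n2, b→n3; n2: a→n2, b→n2; n3: a→n2, b→n4; n4: a→n2, b→n5; n5: a→n0, b→n0.
Exploring the product automaton M × N from the start pair (0, n0), following both machines on each input symbol, reaches 16 state pairs: (0, n0), (4, n1), (1, n2), (0, n2), (2, n3), (2, n2), (4, n2), (1, n4), (2, n5), (2, n0), (1, n0), (2, n1), (1, n1), (1, n3), (2, n4), (1, n5).
M accepts in {4} and N accepts in {n0}; no reachable pair has both components accepting, so no string drives both machines to acceptance simultaneously and L(M) ∩ L(N) = ∅.
So no string is accepted by both, and the intersection is empty.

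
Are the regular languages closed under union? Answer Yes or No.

Yes

Given DFAs for L₁ and L₂, run them in parallel: the product automaton on Q₁ × Q₂ that accepts when either component is accepting recognises L₁ ∪ L₂ (equivalently, R₁ | R₂ is a regular expression for it).
So the regular languages are closed under union.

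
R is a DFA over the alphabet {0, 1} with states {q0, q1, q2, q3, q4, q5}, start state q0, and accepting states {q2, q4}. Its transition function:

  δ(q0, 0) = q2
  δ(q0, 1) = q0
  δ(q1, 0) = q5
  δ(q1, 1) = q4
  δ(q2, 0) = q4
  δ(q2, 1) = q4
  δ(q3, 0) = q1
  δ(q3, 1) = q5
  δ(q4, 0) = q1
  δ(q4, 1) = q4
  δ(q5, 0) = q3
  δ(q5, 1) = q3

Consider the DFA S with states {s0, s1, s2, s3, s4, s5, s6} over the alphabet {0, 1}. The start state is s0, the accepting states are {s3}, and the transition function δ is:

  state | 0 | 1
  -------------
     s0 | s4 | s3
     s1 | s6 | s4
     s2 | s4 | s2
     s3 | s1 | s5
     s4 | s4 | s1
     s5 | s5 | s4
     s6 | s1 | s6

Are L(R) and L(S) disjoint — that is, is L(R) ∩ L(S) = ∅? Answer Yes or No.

Exploring the product automaton R × S from the start pair (q0, s0), following both machines on each input symbol, reaches 25 state pairs: (q0, s0), (q2, s4), (q0, s3), (q4, s4), (q4, s1), (q2, s1), (q0, s5), (q1, s4), (q1, s6), (q4, s6), (q2, s5), (q0, s4), (q5, s4), (q5, s1), (q1, s1), (q4, s5), (q0, s1), (q3, s4), (q3, s1), (q3, s6), (q5, s6), (q1, s5), (q2, s6), (q5, s5), (q3, s5).
R accepts in {q2, q4} and S accepts in {s3}; no reachable pair has both components accepting, so no string drives both machines to acceptance simultaneously and L(R) ∩ L(S) = ∅.
So no string is accepted by both, and the intersection is empty.

Yes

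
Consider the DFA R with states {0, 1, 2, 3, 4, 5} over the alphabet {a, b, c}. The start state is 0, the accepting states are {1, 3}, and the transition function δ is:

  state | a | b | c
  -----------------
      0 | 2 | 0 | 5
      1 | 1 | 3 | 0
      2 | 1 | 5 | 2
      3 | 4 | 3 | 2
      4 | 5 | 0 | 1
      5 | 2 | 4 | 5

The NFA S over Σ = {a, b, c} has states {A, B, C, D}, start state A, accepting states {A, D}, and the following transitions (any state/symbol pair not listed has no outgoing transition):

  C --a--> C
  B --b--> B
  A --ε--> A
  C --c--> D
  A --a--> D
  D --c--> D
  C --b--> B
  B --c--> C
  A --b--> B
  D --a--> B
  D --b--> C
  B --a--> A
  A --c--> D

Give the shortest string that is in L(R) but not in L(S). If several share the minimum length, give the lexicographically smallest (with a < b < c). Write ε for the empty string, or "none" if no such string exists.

aa

The string aa is accepted by R but not by S.
No shorter string lies in the difference, and aa is the lexicographically first length-2 string in L(R) \ L(S).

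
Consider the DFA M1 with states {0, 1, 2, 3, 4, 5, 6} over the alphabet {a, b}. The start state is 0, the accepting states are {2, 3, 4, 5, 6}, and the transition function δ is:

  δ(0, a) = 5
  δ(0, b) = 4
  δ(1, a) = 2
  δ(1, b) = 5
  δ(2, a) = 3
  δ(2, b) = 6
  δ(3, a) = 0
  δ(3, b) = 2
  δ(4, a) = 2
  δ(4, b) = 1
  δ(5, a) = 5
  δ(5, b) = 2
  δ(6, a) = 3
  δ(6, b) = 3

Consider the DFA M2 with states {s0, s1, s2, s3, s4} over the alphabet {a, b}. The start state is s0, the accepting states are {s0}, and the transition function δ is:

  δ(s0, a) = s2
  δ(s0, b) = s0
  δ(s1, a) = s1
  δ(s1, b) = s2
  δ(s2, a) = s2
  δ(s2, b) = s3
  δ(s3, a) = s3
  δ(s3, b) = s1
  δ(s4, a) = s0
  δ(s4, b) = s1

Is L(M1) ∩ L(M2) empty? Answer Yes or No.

No

The string b is accepted by both M1 and M2.
Hence L(M1) ∩ L(M2) ≠ ∅.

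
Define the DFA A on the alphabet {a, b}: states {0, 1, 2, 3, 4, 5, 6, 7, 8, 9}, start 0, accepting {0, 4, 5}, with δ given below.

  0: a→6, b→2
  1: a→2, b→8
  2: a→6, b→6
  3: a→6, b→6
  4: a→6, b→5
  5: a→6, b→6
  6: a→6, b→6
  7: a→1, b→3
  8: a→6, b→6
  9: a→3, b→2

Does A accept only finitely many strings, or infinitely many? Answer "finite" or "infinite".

finite

The useful states (reachable from 0 and able to reach an accepting state) are {0}.
Restricted to these states the transition graph has no cycle, so every accepting path has bounded length and L is finite.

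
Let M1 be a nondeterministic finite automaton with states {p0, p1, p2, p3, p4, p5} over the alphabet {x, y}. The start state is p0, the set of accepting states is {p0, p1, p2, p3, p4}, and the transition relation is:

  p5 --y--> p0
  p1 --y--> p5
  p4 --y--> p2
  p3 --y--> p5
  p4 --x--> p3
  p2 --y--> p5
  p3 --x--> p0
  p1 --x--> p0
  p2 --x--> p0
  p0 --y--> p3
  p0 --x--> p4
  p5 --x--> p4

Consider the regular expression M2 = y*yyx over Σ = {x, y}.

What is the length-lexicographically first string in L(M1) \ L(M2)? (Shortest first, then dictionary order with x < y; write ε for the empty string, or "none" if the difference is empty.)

ε

The empty string ε is accepted by M1 but not by M2.
Since ε is the unique shortest string, it is the required witness.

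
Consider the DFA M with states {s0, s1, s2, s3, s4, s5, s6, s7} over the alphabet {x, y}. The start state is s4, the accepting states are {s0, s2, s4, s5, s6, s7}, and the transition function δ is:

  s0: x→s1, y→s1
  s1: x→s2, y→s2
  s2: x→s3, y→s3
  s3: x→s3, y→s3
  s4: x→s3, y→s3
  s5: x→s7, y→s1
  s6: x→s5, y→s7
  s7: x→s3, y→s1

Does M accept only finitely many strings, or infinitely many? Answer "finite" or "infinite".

The useful states (reachable from s4 and able to reach an accepting state) are {s4}.
Restricted to these states the transition graph has no cycle, so every accepting path has bounded length and L is finite.

finite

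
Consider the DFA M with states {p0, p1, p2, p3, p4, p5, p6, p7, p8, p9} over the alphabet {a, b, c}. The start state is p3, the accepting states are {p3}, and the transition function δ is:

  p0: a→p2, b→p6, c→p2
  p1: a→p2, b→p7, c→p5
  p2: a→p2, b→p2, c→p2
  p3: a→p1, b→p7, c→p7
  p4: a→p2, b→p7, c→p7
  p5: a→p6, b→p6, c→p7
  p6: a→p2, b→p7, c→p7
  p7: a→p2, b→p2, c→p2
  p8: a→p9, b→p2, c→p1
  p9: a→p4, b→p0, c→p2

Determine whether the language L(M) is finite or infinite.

The useful states (reachable from p3 and able to reach an accepting state) are {p3}.
Restricted to these states the transition graph has no cycle, so every accepting path has bounded length and L is finite.

finite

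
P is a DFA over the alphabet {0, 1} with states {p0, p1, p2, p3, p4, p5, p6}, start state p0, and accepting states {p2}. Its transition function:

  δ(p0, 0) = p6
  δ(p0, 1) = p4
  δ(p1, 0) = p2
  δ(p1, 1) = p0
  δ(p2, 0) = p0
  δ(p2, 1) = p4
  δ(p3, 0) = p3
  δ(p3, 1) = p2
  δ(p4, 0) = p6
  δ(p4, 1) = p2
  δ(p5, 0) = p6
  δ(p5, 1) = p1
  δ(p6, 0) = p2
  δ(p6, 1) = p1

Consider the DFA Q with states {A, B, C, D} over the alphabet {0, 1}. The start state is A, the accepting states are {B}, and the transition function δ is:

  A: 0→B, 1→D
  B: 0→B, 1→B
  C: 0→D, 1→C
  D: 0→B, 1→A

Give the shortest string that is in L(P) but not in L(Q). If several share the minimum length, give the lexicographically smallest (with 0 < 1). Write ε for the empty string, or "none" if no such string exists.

11

The string 11 is accepted by P but not by Q.
No shorter string lies in the difference, and 11 is the lexicographically first length-2 string in L(P) \ L(Q).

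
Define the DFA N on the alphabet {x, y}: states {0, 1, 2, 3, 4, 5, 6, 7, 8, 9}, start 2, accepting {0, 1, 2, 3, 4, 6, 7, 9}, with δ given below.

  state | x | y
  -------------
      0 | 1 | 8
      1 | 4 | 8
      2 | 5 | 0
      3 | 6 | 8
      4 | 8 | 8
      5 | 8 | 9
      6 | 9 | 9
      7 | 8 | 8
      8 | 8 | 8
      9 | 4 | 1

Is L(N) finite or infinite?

The useful states (reachable from 2 and able to reach an accepting state) are {0, 1, 2, 4, 5, 9}.
Restricted to these states the transition graph has no cycle, so every accepting path has bounded length and L is finite.

finite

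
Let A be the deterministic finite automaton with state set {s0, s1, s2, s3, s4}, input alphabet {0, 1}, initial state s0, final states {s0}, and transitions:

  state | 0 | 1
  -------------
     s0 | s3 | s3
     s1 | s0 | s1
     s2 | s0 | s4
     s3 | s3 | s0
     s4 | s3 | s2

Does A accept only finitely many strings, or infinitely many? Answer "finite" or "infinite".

State s0 is reachable from the start and can reach an accepting state, and it lies on the cycle s0 → s3 → s0.
Traversing that cycle any number of times yields accepted strings of unbounded length, so the language is infinite.

infinite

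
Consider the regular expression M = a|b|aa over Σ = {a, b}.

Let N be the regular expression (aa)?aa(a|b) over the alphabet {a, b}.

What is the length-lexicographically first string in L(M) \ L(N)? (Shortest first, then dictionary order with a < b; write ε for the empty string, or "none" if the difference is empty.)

The string a is accepted by M but not by N.
No shorter string lies in the difference, and a is the lexicographically first length-1 string in L(M) \ L(N).

a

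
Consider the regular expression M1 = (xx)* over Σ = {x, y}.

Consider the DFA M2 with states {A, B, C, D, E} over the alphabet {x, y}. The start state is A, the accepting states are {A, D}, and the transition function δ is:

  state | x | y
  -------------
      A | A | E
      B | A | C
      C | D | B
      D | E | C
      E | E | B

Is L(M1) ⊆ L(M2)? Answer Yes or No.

Converting the expression M1 to a DFA (subset construction, then merging equivalent states) gives the minimal DFA with states {r0, r1, r2}, start state r0, accepting states {r0} and transitions r0: x→r1, y→r2; r1: x→r0, y→r2; r2: x→r2, y→r2.
Exploring the product automaton M1 × M2 from the start pair (r0, A), following both machines on each input symbol, reaches 7 state pairs: (r0, A), (r1, A), (r2, E), (r2, B), (r2, A), (r2, C), (r2, D).
M1 accepts in {r0} and M2 accepts in {A, D}. The reachable pairs whose M1-component is accepting are (r0, A); in each of them the M2-component is accepting too, so the product for L(M1) \ L(M2) (M1-component accepting, M2-component rejecting) has no reachable accepting pair and the difference is empty.
Hence every string in L(M1) is also in L(M2).

Yes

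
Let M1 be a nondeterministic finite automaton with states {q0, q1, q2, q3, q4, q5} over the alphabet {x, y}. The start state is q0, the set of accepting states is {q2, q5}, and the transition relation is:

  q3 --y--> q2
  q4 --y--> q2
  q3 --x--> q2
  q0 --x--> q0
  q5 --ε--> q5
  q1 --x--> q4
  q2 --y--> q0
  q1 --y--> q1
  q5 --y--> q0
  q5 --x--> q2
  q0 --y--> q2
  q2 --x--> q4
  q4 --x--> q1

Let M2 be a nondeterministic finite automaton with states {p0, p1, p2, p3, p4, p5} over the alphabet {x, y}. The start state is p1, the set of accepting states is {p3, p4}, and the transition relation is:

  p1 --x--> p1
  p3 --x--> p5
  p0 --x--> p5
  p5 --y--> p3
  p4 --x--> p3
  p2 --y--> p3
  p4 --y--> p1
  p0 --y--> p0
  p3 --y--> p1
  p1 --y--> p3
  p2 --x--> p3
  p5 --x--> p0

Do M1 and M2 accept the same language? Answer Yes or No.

Yes

Exploring the product automaton M1 × M2 from the start pair (q0, p1), following both machines on each input symbol, reaches 4 state pairs: (q0, p1), (q2, p3), (q4, p5), (q1, p0).
M1 accepts in {q2, q5} and M2 accepts in {p3, p4}. In every reachable pair the two components are either both accepting — (q2, p3) — or both non-accepting, so no string is accepted by exactly one of the machines: L(M1) \ L(M2) and L(M2) \ L(M1) are both empty.
Hence every string is accepted by M1 iff it is accepted by M2, and the two languages coincide.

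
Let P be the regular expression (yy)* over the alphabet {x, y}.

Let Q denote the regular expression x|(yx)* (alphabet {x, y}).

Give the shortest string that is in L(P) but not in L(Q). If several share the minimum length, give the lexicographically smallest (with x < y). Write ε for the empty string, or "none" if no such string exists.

yy

The string yy is accepted by P but not by Q.
No shorter string lies in the difference, and yy is the lexicographically first length-2 string in L(P) \ L(Q).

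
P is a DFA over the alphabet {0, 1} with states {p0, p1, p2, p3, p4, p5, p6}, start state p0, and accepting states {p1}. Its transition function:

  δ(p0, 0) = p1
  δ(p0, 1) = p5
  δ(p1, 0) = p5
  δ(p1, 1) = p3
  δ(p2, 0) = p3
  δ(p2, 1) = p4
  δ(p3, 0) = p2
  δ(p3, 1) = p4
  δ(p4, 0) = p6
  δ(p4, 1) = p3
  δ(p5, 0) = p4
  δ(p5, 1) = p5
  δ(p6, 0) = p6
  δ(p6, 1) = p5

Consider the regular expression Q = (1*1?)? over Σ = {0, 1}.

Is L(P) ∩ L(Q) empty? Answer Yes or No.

Yes

Converting the expression Q to a DFA (subset construction, then merging equivalent states) gives the minimal DFA with states {q0, q1}, start state q0, accepting states {q0} and transitions q0: 0→q1, 1→q0; q1: 0→q1, 1→q1.
Exploring the product automaton P × Q from the start pair (p0, q0), following both machines on each input symbol, reaches 8 state pairs: (p0, q0), (p1, q1), (p5, q0), (p5, q1), (p3, q1), (p4, q1), (p2, q1), (p6, q1).
P accepts in {p1} and Q accepts in {q0}; no reachable pair has both components accepting, so no string drives both machines to acceptance simultaneously and L(P) ∩ L(Q) = ∅.
So no string is accepted by both, and the intersection is empty.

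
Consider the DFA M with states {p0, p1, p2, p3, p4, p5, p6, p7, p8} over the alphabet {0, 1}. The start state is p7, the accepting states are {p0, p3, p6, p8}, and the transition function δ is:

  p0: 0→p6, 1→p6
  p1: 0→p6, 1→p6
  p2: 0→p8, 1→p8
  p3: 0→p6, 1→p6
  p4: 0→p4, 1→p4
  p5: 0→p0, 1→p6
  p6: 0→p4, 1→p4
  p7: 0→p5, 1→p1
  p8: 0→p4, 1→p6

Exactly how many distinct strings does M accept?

6

The useful subgraph on states {p0, p1, p5, p6, p7} is acyclic, so L(M) is finite; the longest accepting path visits 4 useful states, giving maximum string length 3.
Counting accepting paths from p7 by length: 4 of length 2, 2 of length 3. Total 6.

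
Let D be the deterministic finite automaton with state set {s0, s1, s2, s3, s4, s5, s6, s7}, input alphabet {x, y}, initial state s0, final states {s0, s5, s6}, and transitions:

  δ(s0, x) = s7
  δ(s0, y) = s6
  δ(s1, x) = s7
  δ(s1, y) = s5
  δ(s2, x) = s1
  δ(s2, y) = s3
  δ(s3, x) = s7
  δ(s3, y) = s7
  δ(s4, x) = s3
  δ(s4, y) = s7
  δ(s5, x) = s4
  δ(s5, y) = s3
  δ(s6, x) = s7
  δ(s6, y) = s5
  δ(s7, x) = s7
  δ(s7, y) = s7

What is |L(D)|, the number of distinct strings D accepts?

3

The useful subgraph on states {s0, s5, s6} is acyclic, so L(D) is finite; the longest accepting path visits 3 useful states, giving maximum string length 2.
Counting accepting paths from s0 by length: 1 of length 0, 1 of length 1, 1 of length 2. Total 3.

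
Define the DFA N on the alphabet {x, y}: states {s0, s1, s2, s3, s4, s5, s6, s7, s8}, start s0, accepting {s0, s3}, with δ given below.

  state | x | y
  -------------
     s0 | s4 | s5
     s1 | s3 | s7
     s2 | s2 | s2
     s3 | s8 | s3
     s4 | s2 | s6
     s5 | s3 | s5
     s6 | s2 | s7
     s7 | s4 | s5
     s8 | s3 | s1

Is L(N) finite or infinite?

State s4 is reachable from the start and can reach an accepting state, and it lies on the cycle s4 → s6 → s7 → s4.
Traversing that cycle any number of times yields accepted strings of unbounded length, so the language is infinite.

infinite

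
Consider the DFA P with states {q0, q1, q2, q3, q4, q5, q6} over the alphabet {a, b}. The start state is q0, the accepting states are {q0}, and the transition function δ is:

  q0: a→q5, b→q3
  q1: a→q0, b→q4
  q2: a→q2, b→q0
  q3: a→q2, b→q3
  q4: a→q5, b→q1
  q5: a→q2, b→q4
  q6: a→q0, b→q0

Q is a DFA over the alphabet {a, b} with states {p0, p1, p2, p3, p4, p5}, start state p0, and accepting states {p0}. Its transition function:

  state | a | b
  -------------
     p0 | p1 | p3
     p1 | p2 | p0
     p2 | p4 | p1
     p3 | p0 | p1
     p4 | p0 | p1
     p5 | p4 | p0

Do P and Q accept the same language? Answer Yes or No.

The string aab is accepted by P but rejected by Q.
So L(P) ≠ L(Q).

No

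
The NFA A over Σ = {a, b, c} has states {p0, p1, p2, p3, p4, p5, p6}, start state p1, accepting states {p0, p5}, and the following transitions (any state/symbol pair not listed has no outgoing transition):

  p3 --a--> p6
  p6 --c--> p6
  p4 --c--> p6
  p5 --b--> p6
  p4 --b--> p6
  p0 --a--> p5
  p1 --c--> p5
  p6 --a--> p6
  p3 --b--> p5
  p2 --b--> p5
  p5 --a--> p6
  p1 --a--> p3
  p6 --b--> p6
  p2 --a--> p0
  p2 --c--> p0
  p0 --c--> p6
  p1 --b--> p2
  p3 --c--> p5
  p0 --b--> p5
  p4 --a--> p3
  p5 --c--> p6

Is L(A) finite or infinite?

finite

The useful states (reachable from p1 and able to reach an accepting state) are {p0, p1, p2, p3, p5}.
Restricted to these states the transition graph has no cycle, so every accepting path has bounded length and L is finite.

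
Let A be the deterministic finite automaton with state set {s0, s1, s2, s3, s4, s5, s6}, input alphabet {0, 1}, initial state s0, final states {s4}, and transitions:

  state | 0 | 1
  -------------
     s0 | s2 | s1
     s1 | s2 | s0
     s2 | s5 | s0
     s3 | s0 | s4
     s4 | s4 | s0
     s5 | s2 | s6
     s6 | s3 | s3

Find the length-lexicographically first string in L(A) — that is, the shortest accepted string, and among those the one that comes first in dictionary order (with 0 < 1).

A breadth-first search from s0 reaches an accepting state first via the path s0 → s2 → s5 → s6 → s3 → s4 on input 00101.
No string of length < 5 is accepted (BFS exhausts all shorter strings without reaching an accepting state), and 00101 is the lexicographically least accepting string of length 5.

00101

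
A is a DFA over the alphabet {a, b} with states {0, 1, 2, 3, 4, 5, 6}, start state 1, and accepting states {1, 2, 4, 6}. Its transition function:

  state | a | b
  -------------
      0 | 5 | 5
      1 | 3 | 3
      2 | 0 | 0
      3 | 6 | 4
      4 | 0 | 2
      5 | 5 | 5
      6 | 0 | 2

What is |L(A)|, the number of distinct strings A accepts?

The useful subgraph on states {1, 2, 3, 4, 6} is acyclic, so L(A) is finite; the longest accepting path visits 4 useful states, giving maximum string length 3.
Counting accepting paths from 1 by length: 1 of length 0, 4 of length 2, 4 of length 3. Total 9.

9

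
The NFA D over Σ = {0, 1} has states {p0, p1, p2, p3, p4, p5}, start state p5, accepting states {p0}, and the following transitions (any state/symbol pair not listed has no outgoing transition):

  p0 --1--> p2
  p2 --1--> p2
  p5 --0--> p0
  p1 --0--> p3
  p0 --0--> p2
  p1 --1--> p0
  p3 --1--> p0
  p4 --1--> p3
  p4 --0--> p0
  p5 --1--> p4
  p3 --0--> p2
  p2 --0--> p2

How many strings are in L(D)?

The useful subgraph on states {p0, p3, p4, p5} is acyclic, so L(D) is finite; the longest accepting path visits 4 useful states, giving maximum string length 3.
Counting accepting paths from p5 by length: 1 of length 1, 1 of length 2, 1 of length 3. Total 3.

3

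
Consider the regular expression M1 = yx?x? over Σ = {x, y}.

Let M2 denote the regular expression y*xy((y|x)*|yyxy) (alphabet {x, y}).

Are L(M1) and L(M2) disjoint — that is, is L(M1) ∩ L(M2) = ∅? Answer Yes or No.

Yes

Converting the expression M1 to a DFA (subset construction, then merging equivalent states) gives the minimal DFA with states {r0, r1, r2, r3, r4}, start state r0, accepting states {r2, r3, r4} and transitions r0: x→r1, y→r2; r1: x→r1, y→r1; r2: x→r3, y→r1; r3: x→r4, y→r1; r4: x→r1, y→r1.
Converting the expression M2 to a DFA (subset construction, then merging equivalent states) gives the minimal DFA with states {t0, t1, t2, t3}, start state t0, accepting states {t3} and transitions t0: x→t1, y→t0; t1: x→t2, y→t3; t2: x→t2, y→t2; t3: x→t3, y→t3.
Exploring the product automaton M1 × M2 from the start pair (r0, t0), following both machines on each input symbol, reaches 8 state pairs: (r0, t0), (r1, t1), (r2, t0), (r1, t2), (r1, t3), (r3, t1), (r1, t0), (r4, t2).
M1 accepts in {r2, r3, r4} and M2 accepts in {t3}; no reachable pair has both components accepting, so no string drives both machines to acceptance simultaneously and L(M1) ∩ L(M2) = ∅.
So no string is accepted by both, and the intersection is empty.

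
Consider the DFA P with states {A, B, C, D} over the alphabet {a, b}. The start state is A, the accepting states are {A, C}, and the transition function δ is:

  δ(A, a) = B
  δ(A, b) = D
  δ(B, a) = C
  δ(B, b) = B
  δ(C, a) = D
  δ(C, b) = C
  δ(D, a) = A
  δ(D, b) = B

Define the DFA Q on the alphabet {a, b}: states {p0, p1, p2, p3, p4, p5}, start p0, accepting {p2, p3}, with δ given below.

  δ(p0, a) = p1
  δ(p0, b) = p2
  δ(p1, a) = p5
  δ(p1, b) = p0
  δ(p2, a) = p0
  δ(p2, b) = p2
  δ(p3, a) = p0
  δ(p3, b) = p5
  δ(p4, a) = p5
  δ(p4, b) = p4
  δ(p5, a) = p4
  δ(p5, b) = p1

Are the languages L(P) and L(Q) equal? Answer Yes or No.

The empty string ε is accepted by P but rejected by Q.
So L(P) ≠ L(Q).

No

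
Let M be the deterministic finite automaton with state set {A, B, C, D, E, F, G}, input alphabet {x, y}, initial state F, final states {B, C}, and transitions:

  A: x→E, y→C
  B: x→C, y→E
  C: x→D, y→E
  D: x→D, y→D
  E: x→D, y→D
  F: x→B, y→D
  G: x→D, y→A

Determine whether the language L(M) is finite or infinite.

finite

The useful states (reachable from F and able to reach an accepting state) are {B, C, F}.
Restricted to these states the transition graph has no cycle, so every accepting path has bounded length and L is finite.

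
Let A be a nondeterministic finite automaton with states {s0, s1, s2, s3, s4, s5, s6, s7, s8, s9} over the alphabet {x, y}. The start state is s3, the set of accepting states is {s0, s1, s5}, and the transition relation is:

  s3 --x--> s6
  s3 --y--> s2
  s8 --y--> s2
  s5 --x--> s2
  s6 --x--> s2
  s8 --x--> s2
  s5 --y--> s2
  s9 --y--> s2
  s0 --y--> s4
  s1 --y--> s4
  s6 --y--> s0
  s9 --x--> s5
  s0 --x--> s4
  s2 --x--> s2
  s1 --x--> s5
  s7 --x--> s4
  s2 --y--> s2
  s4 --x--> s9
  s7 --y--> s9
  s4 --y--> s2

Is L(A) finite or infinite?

finite

The useful states (reachable from s3 and able to reach an accepting state) are {s0, s3, s4, s5, s6, s9}.
Restricted to these states the transition graph has no cycle, so every accepting path has bounded length and L is finite.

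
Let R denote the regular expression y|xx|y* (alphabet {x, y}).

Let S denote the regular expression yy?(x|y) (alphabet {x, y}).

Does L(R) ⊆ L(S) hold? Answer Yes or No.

No

The empty string ε is in L(R) but not in L(S).
So L(R) ⊄ L(S).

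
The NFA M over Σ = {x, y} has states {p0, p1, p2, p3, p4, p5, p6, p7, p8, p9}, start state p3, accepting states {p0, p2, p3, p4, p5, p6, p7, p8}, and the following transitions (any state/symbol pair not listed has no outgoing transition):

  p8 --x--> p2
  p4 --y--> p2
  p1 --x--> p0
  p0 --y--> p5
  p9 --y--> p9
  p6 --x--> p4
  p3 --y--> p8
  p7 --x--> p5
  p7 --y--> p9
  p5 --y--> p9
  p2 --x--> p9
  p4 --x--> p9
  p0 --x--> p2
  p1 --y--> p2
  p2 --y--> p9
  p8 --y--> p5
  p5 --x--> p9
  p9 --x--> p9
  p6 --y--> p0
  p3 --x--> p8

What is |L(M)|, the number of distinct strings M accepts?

The useful subgraph on states {p2, p3, p5, p8} is acyclic, so L(M) is finite; the longest accepting path visits 3 useful states, giving maximum string length 2.
Counting accepting paths from p3 by length: 1 of length 0, 2 of length 1, 4 of length 2. Total 7.

7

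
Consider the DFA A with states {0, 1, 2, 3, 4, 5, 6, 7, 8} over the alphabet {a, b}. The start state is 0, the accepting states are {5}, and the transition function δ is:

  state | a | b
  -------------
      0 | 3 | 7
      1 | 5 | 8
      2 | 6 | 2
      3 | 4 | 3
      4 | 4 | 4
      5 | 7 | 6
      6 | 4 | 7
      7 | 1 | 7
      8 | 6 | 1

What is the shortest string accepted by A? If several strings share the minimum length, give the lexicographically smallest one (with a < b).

A breadth-first search from 0 reaches an accepting state first via the path 0 → 7 → 1 → 5 on input baa.
No string of length < 3 is accepted (BFS exhausts all shorter strings without reaching an accepting state), and baa is the lexicographically least accepting string of length 3.

baa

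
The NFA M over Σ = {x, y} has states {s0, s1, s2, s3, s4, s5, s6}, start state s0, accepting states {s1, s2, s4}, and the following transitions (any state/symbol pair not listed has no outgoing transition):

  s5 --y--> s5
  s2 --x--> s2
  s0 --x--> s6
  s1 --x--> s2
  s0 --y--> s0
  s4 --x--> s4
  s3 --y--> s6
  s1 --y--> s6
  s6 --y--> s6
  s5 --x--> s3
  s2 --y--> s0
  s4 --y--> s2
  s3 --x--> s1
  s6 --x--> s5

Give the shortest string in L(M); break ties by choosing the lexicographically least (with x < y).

xxxx

A breadth-first search from s0 reaches an accepting state first via the path s0 → s6 → s5 → s3 → s1 on input xxxx.
No string of length < 4 is accepted (BFS exhausts all shorter strings without reaching an accepting state), and xxxx is the lexicographically least accepting string of length 4.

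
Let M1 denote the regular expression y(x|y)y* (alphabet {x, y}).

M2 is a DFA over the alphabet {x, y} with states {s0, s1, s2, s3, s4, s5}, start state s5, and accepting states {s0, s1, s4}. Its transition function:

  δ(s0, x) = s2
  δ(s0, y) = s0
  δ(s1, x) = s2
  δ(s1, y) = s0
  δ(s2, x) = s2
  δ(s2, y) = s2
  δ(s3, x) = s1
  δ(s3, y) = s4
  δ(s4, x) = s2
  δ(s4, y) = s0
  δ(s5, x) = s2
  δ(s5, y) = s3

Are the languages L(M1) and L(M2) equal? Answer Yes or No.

Yes

Converting the expression M1 to a DFA (subset construction, then merging equivalent states) gives the minimal DFA with states {r0, r1, r2, r3}, start state r0, accepting states {r3} and transitions r0: x→r1, y→r2; r1: x→r1, y→r1; r2: x→r3, y→r3; r3: x→r1, y→r3.
Exploring the product automaton M1 × M2 from the start pair (r0, s5), following both machines on each input symbol, reaches 6 state pairs: (r0, s5), (r1, s2), (r2, s3), (r3, s1), (r3, s4), (r3, s0).
M1 accepts in {r3} and M2 accepts in {s0, s1, s4}. In every reachable pair the two components are either both accepting — (r3, s1), (r3, s4), (r3, s0) — or both non-accepting, so no string is accepted by exactly one of the machines: L(M1) \ L(M2) and L(M2) \ L(M1) are both empty.
Hence every string is accepted by M1 iff it is accepted by M2, and the two languages coincide.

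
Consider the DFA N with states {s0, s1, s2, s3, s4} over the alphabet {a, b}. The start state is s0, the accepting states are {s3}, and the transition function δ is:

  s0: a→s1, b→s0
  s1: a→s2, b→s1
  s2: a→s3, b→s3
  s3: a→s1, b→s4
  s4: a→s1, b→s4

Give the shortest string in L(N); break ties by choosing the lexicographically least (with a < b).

aaa

A breadth-first search from s0 reaches an accepting state first via the path s0 → s1 → s2 → s3 on input aaa.
No string of length < 3 is accepted (BFS exhausts all shorter strings without reaching an accepting state), and aaa is the lexicographically least accepting string of length 3.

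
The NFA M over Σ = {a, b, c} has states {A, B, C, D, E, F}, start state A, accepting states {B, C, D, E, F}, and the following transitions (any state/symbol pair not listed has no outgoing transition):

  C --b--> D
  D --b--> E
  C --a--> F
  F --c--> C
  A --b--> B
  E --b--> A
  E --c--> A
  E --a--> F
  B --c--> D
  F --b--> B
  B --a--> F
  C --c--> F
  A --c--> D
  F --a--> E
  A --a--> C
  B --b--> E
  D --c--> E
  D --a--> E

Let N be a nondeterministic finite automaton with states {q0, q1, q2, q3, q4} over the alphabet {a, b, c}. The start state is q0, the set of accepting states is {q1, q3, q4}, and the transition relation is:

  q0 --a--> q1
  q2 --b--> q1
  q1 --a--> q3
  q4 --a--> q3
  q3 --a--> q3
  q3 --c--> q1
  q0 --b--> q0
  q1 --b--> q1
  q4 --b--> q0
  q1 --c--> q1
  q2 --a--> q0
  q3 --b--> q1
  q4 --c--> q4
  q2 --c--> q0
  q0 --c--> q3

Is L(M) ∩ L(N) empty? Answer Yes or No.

The string a is accepted by both M and N.
Hence L(M) ∩ L(N) ≠ ∅.

No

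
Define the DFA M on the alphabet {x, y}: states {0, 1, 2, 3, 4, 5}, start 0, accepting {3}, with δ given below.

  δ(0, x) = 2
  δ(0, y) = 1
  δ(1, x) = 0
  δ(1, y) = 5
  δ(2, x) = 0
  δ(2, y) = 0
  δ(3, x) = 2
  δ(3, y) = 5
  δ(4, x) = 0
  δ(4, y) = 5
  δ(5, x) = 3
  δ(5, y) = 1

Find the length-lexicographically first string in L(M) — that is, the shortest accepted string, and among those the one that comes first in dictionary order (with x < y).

yyx

A breadth-first search from 0 reaches an accepting state first via the path 0 → 1 → 5 → 3 on input yyx.
No string of length < 3 is accepted (BFS exhausts all shorter strings without reaching an accepting state), and yyx is the lexicographically least accepting string of length 3.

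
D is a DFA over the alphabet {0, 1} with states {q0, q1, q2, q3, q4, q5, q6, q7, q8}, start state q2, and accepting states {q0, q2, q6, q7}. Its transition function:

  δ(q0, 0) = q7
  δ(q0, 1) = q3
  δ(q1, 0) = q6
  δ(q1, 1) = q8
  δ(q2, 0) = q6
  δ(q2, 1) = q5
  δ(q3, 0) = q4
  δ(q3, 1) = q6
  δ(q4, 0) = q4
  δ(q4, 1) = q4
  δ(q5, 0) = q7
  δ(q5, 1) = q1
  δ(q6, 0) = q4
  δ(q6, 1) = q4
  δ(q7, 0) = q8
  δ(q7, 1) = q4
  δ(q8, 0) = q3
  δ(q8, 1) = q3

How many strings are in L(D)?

8

The useful subgraph on states {q1, q2, q3, q5, q6, q7, q8} is acyclic, so L(D) is finite; the longest accepting path visits 6 useful states, giving maximum string length 5.
Counting accepting paths from q2 by length: 1 of length 0, 1 of length 1, 1 of length 2, 1 of length 3, 4 of length 5. Total 8.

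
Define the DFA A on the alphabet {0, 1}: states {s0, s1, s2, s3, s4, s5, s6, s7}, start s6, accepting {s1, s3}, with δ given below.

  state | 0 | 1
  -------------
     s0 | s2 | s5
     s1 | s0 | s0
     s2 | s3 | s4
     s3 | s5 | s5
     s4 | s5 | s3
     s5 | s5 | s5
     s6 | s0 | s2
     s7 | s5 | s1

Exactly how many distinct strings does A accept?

The useful subgraph on states {s0, s2, s3, s4, s6} is acyclic, so L(A) is finite; the longest accepting path visits 5 useful states, giving maximum string length 4.
Counting accepting paths from s6 by length: 1 of length 2, 2 of length 3, 1 of length 4. Total 4.

4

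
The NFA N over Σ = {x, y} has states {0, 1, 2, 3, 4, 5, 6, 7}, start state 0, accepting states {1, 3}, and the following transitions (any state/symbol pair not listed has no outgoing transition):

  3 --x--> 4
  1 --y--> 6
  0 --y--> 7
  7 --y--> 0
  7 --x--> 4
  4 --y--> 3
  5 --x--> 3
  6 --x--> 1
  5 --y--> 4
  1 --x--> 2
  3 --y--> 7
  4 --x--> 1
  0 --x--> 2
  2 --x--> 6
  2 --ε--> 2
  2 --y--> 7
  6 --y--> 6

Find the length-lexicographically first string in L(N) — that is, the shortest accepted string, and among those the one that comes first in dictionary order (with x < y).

xxx

A breadth-first search from 0 reaches an accepting state first via the path 0 → 2 → 6 → 1 on input xxx.
No string of length < 3 is accepted (BFS exhausts all shorter strings without reaching an accepting state), and xxx is the lexicographically least accepting string of length 3.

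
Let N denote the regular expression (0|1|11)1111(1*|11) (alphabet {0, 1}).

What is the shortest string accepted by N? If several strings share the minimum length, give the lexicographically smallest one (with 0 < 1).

01111

By inspection of the expression, no string of length less than 5 matches, and 01111 is the lexicographically first match of length 5.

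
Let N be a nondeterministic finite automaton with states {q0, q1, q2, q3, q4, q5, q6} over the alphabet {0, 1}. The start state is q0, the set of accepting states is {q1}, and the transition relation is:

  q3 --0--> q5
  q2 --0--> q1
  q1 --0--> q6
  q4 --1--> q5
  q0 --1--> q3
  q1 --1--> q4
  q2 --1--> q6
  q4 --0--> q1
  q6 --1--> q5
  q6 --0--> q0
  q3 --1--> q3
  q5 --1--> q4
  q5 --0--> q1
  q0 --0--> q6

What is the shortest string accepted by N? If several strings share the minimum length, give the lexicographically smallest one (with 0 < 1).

010

A breadth-first search from q0 reaches an accepting state first via the path q0 → q6 → q5 → q1 on input 010.
No string of length < 3 is accepted (BFS exhausts all shorter strings without reaching an accepting state), and 010 is the lexicographically least accepting string of length 3.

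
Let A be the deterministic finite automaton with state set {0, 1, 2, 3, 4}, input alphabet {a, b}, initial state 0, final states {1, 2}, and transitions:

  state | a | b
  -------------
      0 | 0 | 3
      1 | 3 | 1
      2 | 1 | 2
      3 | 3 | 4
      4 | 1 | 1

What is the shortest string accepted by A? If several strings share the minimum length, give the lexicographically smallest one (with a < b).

A breadth-first search from 0 reaches an accepting state first via the path 0 → 3 → 4 → 1 on input bba.
No string of length < 3 is accepted (BFS exhausts all shorter strings without reaching an accepting state), and bba is the lexicographically least accepting string of length 3.

bba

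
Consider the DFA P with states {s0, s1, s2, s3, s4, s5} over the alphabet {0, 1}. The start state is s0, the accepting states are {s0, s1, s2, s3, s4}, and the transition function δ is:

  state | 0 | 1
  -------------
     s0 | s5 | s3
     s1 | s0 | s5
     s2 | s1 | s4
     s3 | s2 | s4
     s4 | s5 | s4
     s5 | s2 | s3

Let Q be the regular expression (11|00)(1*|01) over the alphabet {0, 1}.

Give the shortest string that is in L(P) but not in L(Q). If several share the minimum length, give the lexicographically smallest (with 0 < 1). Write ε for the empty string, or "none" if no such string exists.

ε

The empty string ε is accepted by P but not by Q.
Since ε is the unique shortest string, it is the required witness.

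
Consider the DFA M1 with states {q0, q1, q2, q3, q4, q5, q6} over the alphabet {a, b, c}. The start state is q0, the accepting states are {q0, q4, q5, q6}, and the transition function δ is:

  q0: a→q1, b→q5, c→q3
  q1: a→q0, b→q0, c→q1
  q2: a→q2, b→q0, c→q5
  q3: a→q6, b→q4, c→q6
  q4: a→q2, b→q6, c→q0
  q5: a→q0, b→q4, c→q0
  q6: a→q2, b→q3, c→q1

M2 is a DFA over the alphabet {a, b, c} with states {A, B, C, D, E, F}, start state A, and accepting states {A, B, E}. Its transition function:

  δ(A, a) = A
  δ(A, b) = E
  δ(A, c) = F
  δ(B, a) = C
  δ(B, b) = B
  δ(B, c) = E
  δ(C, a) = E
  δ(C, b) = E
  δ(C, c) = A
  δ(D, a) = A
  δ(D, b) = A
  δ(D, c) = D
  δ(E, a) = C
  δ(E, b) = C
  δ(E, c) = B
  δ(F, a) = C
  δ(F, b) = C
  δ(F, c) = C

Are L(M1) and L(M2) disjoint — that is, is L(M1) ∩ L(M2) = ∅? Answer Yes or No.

No

The empty string ε is accepted by both M1 and M2.
Hence L(M1) ∩ L(M2) ≠ ∅.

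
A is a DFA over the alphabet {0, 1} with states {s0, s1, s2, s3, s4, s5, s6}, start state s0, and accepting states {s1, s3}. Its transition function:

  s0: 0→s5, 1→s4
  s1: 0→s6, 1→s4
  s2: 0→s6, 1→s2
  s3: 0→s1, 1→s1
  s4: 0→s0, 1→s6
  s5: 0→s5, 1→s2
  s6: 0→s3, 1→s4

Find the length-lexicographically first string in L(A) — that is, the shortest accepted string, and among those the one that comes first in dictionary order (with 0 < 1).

A breadth-first search from s0 reaches an accepting state first via the path s0 → s4 → s6 → s3 on input 110.
No string of length < 3 is accepted (BFS exhausts all shorter strings without reaching an accepting state), and 110 is the lexicographically least accepting string of length 3.

110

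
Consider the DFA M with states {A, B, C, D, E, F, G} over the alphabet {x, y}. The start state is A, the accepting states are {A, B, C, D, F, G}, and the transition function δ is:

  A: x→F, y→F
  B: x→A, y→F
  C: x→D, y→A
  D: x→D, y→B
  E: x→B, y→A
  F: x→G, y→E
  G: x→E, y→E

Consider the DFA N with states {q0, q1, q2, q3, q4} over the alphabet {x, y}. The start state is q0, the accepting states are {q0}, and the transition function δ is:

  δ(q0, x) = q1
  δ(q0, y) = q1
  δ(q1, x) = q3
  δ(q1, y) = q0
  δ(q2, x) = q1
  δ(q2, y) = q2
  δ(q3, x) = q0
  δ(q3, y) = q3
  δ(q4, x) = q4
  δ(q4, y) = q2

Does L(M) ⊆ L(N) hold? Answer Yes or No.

No

The string x is in L(M) but not in L(N).
So L(M) ⊄ L(N).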